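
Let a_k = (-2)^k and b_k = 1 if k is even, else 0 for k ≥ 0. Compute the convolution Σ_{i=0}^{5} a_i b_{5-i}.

-42

The convolution is the t^5 coefficient of A(t)B(t).
Σ = 1·0 − 2·1 + 4·0 − 8·1 + 16·0 − 32·1 = -42.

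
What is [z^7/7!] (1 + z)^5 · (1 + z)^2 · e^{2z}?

671568

The EGF product rule gives c_7 = Σ_{k_1+k_2+k_3=7} C(7; k_1,k_2,k_3) · ∏ g_i(k_i), where (1+z)^5 gives the falling factorial (5)_k; (1+z)^2 gives the falling factorial (2)_k; e^{2z} gives (2)^k.
g_1(k) for k = 0…7: 1, 5, 20, 60, 120, 120, 0, 0.
g_2(k) for k = 0…7: 1, 2, 2, 0, 0, 0, 0, 0.
g_3(k) for k = 0…7: 1, 2, 4, 8, 16, 32, 64, 128.
First combine the last two factors: h(k) = Σ_j C(k,j)·g_2(j)·g_3(k−j) for k = 0…7: 1, 4, 14, 44, 128, 352, 928, 2368.
c_7 = Σ_k C(7,k)·g_1(k)·h(7−k) = 1·1·2368 + 7·5·928 + 21·20·352 + 35·60·128 + 35·120·44 + 21·120·14 = 2368 + 32480 + 147840 + 268800 + 184800 + 35280 = 671568.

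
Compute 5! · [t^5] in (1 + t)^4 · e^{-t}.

19

The EGF product rule gives c_5 = Σ_{k_1+k_2=5} C(5; k_1,k_2) · ∏ g_i(k_i), where (1+t)^4 gives the falling factorial (4)_k; e^{-t} gives (-1)^k.
g_1(k) for k = 0…5: 1, 4, 12, 24, 24, 0.
g_2(k) for k = 0…5: 1, -1, 1, -1, 1, -1.
c_5 = Σ_k C(5,k)·g_1(k)·g_2(5−k) = 1·1·(-1) + 5·4·1 + 10·12·(-1) + 10·24·1 + 5·24·(-1) = −1 + 20 − 120 + 240 − 120 = 19.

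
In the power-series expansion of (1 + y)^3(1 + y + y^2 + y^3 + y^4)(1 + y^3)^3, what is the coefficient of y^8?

(1 + y)^3 has coefficients 1,3,3,1 for degrees 0…3.
(1 + y + y^2 + y^3 + y^4) has coefficients 1,1,1,1,1,0,0,0,0 for degrees 0…8.
Finally multiplying by (1 + y^3)^3, the product of all factors after the first has coefficients 1,1,1,4,4,3,6,6,3 for degrees 0…8.
[y^8] = 1·3 + 3·6 + 3·6 + 1·3 = 42.

42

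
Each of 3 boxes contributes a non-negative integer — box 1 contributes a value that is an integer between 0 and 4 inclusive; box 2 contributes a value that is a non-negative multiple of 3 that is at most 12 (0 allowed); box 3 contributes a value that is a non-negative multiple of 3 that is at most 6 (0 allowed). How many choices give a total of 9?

The generating function for the choices is (1 + y + y^2 + y^3 + y^4)·(1 + y^3 + y^6 + y^9 + y^12)·(1 + y^3 + y^6); the count is [y^9].
(1 + y + y^2 + y^3 + y^4) has coefficients 1,1,1,1,1 for degrees 0…4.
(1 + y^3 + y^6 + y^9 + y^12) has coefficients 1,0,0,1,0,0,1,0,0,1 for degrees 0…9.
Finally multiplying by (1 + y^3 + y^6), the product of all factors after the first has coefficients 1,0,0,2,0,0,3,0,0,3 for degrees 0…9.
[y^9] = 1·3 + 1·0 + 1·0 + 1·3 + 1·0 = 6.

6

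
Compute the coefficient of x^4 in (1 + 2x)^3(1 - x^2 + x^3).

-6

(1 + 2x)^3 has coefficients 1,6,12,8 for degrees 0…3.
(1 - x^2 + x^3) has coefficients 1,0,-1,1,0 for degrees 0…4.
[x^4] = 1·0 + 6·1 + 12·(-1) + 8·0 = -6.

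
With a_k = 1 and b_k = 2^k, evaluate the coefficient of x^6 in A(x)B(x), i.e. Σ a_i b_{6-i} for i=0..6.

127

This is [x^6] in the product of the two ordinary generating functions.
Σ = 1·64 + 1·32 + 1·16 + 1·8 + 1·4 + 1·2 + 1·1 = 127.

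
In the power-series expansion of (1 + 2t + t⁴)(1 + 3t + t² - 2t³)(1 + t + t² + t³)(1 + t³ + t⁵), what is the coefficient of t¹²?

-2

(1 + 2t + t⁴) has coefficients 1,2,0,0,1 for degrees 0…4.
(1 + 3t + t² - 2t³) has coefficients 1,3,1,-2,0,0,0,0,0,0,0,0,0 for degrees 0…12.
Multiplying by (1 + t + t² + t³) gives running coefficients 1,4,5,3,2,-1,-2,0,0,0,0,0,0 for degrees 0…12.
Finally multiplying by (1 + t³ + t⁵), the product of all factors after the first has coefficients 1,4,5,4,6,5,5,7,2,0,-1,-2,0 for degrees 0…12.
[t¹²] = 1·0 + 2·(-2) + 1·2 = -2.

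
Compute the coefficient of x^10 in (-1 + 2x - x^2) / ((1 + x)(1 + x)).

The denominator gives the recurrence a_n = −2a_(n−1) − a_(n−2) for n ≥ 3; the numerator fixes a_0 = -1, a_1 = 4, a_2 = -8.
Iterating: -1, 4, -8, 12, -16, 20, -24, 28, -32, 36, -40, so a_10 = -40.

-40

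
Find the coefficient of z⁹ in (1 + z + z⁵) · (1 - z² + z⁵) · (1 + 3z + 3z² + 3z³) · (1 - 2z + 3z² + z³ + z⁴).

12

(1 + z + z⁵) has coefficients 1,1,0,0,0,1 for degrees 0…5.
(1 - z² + z⁵) has coefficients 1,0,-1,0,0,1,0,0,0,0 for degrees 0…9.
Multiplying by (1 + 3z + 3z² + 3z³) gives running coefficients 1,3,2,0,-3,-2,3,3,3,0 for degrees 0…9.
Finally multiplying by (1 - 2z + 3z² + z³ + z⁴), the product of all factors after the first has coefficients 1,1,-1,6,7,9,0,-12,1,4 for degrees 0…9.
[z⁹] = 1·4 + 1·1 + 1·7 = 12.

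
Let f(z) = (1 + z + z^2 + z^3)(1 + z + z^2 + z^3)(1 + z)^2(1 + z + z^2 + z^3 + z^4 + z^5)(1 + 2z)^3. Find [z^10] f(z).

1335

(1 + z + z^2 + z^3) has coefficients 1,1,1,1 for degrees 0…3.
(1 + z + z^2 + z^3) has coefficients 1,1,1,1,0,0,0,0,0,0,0 for degrees 0…10.
Multiplying by (1 + z)^2 gives running coefficients 1,3,4,4,3,1,0,0,0,0,0 for degrees 0…10.
Multiplying by (1 + z + z^2 + z^3 + z^4 + z^5) gives running coefficients 1,4,8,12,15,16,15,12,8,4,1 for degrees 0…10.
Finally multiplying by (1 + 2z)^3, the product of all factors after the first has coefficients 1,10,44,116,215,314,387,414,388,316,217 for degrees 0…10.
[z^10] = 1·217 + 1·316 + 1·388 + 1·414 = 1335.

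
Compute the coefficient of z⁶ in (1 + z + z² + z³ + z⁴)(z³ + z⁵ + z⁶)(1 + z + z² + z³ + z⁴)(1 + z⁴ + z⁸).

7

(1 + z + z² + z³ + z⁴) has coefficients 1,1,1,1,1 for degrees 0…4.
(z³ + z⁵ + z⁶) has coefficients 0,0,0,1,0,1,1 for degrees 0…6.
Multiplying by (1 + z + z² + z³ + z⁴) gives running coefficients 0,0,0,1,1,2,3 for degrees 0…6.
Finally multiplying by (1 + z⁴ + z⁸), the product of all factors after the first has coefficients 0,0,0,1,1,2,3 for degrees 0…6.
[z⁶] = 1·3 + 1·2 + 1·1 + 1·1 + 1·0 = 7.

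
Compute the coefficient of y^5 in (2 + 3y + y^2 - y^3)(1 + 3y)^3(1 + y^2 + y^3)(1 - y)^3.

33

(2 + 3y + y^2 - y^3) has coefficients 2,3,1,-1 for degrees 0…3.
(1 + 3y)^3 has coefficients 1,9,27,27,0,0 for degrees 0…5.
Multiplying by (1 + y^2 + y^3) gives running coefficients 1,9,28,37,36,54 for degrees 0…5.
Finally multiplying by (1 - y)^3, the product of all factors after the first has coefficients 1,6,4,-21,0,29 for degrees 0…5.
[y^5] = 2·29 + 3·0 + 1·(-21) − 1·4 = 33.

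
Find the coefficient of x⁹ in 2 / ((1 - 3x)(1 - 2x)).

116050

Partial fractions give a closed form: a_n = (6)·3^n + (-4)·2^n.
At n = 9: a_9 = 116050.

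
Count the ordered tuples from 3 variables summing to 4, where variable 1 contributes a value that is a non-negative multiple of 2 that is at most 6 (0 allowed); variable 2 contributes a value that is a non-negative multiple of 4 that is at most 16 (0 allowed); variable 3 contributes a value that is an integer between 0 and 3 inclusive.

The generating function for the choices is (1 + x^2 + x^4 + x^6)·(1 + x^4 + x^8 + x^12 + x^16)·(1 + x + x^2 + x^3); the count is [x^4].
(1 + x^2 + x^4 + x^6) has coefficients 1,0,1,0,1 for degrees 0…4.
(1 + x^4 + x^8 + x^12 + x^16) has coefficients 1,0,0,0,1 for degrees 0…4.
Finally multiplying by (1 + x + x^2 + x^3), the product of all factors after the first has coefficients 1,1,1,1,1 for degrees 0…4.
[x^4] = 1·1 + 1·1 + 1·1 = 3.

3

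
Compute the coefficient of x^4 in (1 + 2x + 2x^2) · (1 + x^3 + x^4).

3

(1 + 2x + 2x^2) has coefficients 1,2,2 for degrees 0…2.
(1 + x^3 + x^4) has coefficients 1,0,0,1,1 for degrees 0…4.
[x^4] = 1·1 + 2·1 + 2·0 = 3.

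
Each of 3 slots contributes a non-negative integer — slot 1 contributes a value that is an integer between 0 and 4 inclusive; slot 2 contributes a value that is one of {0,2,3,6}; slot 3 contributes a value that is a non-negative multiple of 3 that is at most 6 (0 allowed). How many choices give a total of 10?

6

The generating function for the choices is (1 + q + q^2 + q^3 + q^4)·(1 + q^2 + q^3 + q^6)·(1 + q^3 + q^6); the count is [q^10].
(1 + q + q^2 + q^3 + q^4) has coefficients 1,1,1,1,1 for degrees 0…4.
(1 + q^2 + q^3 + q^6) has coefficients 1,0,1,1,0,0,1,0,0,0,0 for degrees 0…10.
Finally multiplying by (1 + q^3 + q^6), the product of all factors after the first has coefficients 1,0,1,2,0,1,3,0,1,2,0 for degrees 0…10.
[q^10] = 1·0 + 1·2 + 1·1 + 1·0 + 1·3 = 6.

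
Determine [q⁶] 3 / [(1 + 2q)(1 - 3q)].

1389

Partial fractions give a closed form: a_n = (6/5)·(-2)^n + (9/5)·3^n.
At n = 6: a_6 = 1389.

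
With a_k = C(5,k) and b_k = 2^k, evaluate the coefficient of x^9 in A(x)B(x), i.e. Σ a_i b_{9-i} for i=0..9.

The convolution is the x^9 coefficient of A(x)B(x).
Σ = 1·512 + 5·256 + 10·128 + 10·64 + 5·32 + 1·16 + 0·8 + 0·4 + 0·2 + 0·1 = 3888.

3888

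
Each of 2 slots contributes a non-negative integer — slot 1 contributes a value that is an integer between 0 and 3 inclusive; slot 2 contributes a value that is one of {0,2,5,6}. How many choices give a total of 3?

2

The generating function for the choices is (1 + z + z^2 + z^3)·(1 + z^2 + z^5 + z^6); the count is [z^3].
(1 + z + z^2 + z^3) has coefficients 1,1,1,1 for degrees 0…3.
(1 + z^2 + z^5 + z^6) has coefficients 1,0,1,0 for degrees 0…3.
[z^3] = 1·0 + 1·1 + 1·0 + 1·1 = 2.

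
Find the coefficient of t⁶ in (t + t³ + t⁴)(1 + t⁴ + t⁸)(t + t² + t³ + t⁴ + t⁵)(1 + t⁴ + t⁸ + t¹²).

(t + t³ + t⁴) has coefficients 0,1,0,1,1 for degrees 0…4.
(1 + t⁴ + t⁸) has coefficients 1,0,0,0,1,0,0 for degrees 0…6.
Multiplying by (t + t² + t³ + t⁴ + t⁵) gives running coefficients 0,1,1,1,1,2,1 for degrees 0…6.
Finally multiplying by (1 + t⁴ + t⁸ + t¹²), the product of all factors after the first has coefficients 0,1,1,1,1,3,2 for degrees 0…6.
[t⁶] = 1·3 + 1·1 + 1·1 = 5.

5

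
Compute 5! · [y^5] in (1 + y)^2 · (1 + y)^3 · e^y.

1546

The EGF product rule gives c_5 = Σ_{k_1+k_2+k_3=5} C(5; k_1,k_2,k_3) · ∏ g_i(k_i), where (1+y)^2 gives the falling factorial (2)_k; (1+y)^3 gives the falling factorial (3)_k; e^y gives (1)^k.
g_1(k) for k = 0…5: 1, 2, 2, 0, 0, 0.
g_2(k) for k = 0…5: 1, 3, 6, 6, 0, 0.
g_3(k) for k = 0…5: 1, 1, 1, 1, 1, 1.
First combine the last two factors: h(k) = Σ_j C(k,j)·g_2(j)·g_3(k−j) for k = 0…5: 1, 4, 13, 34, 73, 136.
c_5 = Σ_k C(5,k)·g_1(k)·h(5−k) = 1·1·136 + 5·2·73 + 10·2·34 = 136 + 730 + 680 = 1546.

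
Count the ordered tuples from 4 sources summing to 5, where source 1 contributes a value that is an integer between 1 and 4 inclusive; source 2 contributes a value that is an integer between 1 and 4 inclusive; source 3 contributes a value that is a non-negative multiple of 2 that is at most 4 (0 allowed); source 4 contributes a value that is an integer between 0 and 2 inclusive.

12

The generating function for the choices is (y + y^2 + y^3 + y^4)·(y + y^2 + y^3 + y^4)·(1 + y^2 + y^4)·(1 + y + y^2); the count is [y^5].
(y + y^2 + y^3 + y^4) has coefficients 0,1,1,1,1 for degrees 0…4.
(y + y^2 + y^3 + y^4) has coefficients 0,1,1,1,1,0 for degrees 0…5.
Multiplying by (1 + y^2 + y^4) gives running coefficients 0,1,1,2,2,2 for degrees 0…5.
Finally multiplying by (1 + y + y^2), the product of all factors after the first has coefficients 0,1,2,4,5,6 for degrees 0…5.
[y^5] = 1·5 + 1·4 + 1·2 + 1·1 = 12.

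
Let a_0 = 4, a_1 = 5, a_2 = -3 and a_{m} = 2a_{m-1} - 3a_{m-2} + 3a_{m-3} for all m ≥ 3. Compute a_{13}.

-15

The ordinary generating function has denominator 1 - 2z + 3z^2 - 3z^3.
Iterating the recurrence: a_0,…,a_{13} = 4, 5, -3, -9, 6, 30, 15, -42, -39, 93, 177, -42, -336, -15.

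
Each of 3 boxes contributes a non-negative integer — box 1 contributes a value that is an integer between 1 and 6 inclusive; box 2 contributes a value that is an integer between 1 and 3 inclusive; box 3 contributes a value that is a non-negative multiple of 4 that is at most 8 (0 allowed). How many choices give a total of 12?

The generating function for the choices is (t + t² + t³ + t⁴ + t⁵ + t⁶)·(t + t² + t³)·(1 + t⁴ + t⁸); the count is [t¹²].
(t + t² + t³ + t⁴ + t⁵ + t⁶) has coefficients 0,1,1,1,1,1,1 for degrees 0…6.
(t + t² + t³) has coefficients 0,1,1,1,0,0,0,0,0,0,0,0,0 for degrees 0…12.
Finally multiplying by (1 + t⁴ + t⁸), the product of all factors after the first has coefficients 0,1,1,1,0,1,1,1,0,1,1,1,0 for degrees 0…12.
[t¹²] = 1·1 + 1·1 + 1·1 + 1·0 + 1·1 + 1·1 = 5.

5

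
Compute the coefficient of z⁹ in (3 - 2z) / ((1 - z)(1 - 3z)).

68890

Partial fractions give a closed form: a_n = (-1/2)·1^n + (7/2)·3^n.
At n = 9: a_9 = 68890.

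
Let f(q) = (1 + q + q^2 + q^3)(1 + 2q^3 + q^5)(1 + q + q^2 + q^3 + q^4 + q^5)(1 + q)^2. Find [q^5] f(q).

33

(1 + q + q^2 + q^3) has coefficients 1,1,1,1 for degrees 0…3.
(1 + 2q^3 + q^5) has coefficients 1,0,0,2,0,1 for degrees 0…5.
Multiplying by (1 + q + q^2 + q^3 + q^4 + q^5) gives running coefficients 1,1,1,3,3,4 for degrees 0…5.
Finally multiplying by (1 + q)^2, the product of all factors after the first has coefficients 1,3,4,6,10,13 for degrees 0…5.
[q^5] = 1·13 + 1·10 + 1·6 + 1·4 = 33.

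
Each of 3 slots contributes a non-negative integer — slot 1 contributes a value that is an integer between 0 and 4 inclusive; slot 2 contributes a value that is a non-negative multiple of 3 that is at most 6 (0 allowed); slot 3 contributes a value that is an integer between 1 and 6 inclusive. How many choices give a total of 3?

The generating function for the choices is (1 + y + y² + y³ + y⁴)·(1 + y³ + y⁶)·(y + y² + y³ + y⁴ + y⁵ + y⁶); the count is [y³].
(1 + y + y² + y³ + y⁴) has coefficients 1,1,1,1 for degrees 0…3.
(1 + y³ + y⁶) has coefficients 1,0,0,1 for degrees 0…3.
Finally multiplying by (y + y² + y³ + y⁴ + y⁵ + y⁶), the product of all factors after the first has coefficients 0,1,1,1 for degrees 0…3.
[y³] = 1·1 + 1·1 + 1·1 + 1·0 = 3.

3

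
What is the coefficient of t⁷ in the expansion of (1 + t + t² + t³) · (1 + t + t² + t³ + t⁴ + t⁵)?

2

(1 + t + t² + t³) has coefficients 1,1,1,1 for degrees 0…3.
(1 + t + t² + t³ + t⁴ + t⁵) has coefficients 1,1,1,1,1,1,0,0 for degrees 0…7.
[t⁷] = 1·0 + 1·0 + 1·1 + 1·1 = 2.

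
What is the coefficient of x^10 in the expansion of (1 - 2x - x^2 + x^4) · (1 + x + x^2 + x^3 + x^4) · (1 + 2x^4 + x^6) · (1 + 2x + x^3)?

-17

(1 - 2x - x^2 + x^4) has coefficients 1,-2,-1,0,1 for degrees 0…4.
(1 + x + x^2 + x^3 + x^4) has coefficients 1,1,1,1,1,0,0,0,0,0,0 for degrees 0…10.
Multiplying by (1 + 2x^4 + x^6) gives running coefficients 1,1,1,1,3,2,3,3,3,1,1 for degrees 0…10.
Finally multiplying by (1 + 2x + x^3), the product of all factors after the first has coefficients 1,3,3,4,6,9,8,12,11,10,6 for degrees 0…10.
[x^10] = 1·6 − 2·10 − 1·11 + 1·8 = -17.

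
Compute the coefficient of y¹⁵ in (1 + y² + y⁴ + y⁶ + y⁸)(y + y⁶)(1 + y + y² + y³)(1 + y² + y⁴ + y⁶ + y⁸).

14

(1 + y² + y⁴ + y⁶ + y⁸) has coefficients 1,0,1,0,1,0,1,0,1 for degrees 0…8.
(y + y⁶) has coefficients 0,1,0,0,0,0,1,0,0,0,0,0,0,0,0,0 for degrees 0…15.
Multiplying by (1 + y + y² + y³) gives running coefficients 0,1,1,1,1,0,1,1,1,1,0,0,0,0,0,0 for degrees 0…15.
Finally multiplying by (1 + y² + y⁴ + y⁶ + y⁸), the product of all factors after the first has coefficients 0,1,1,2,2,2,3,3,4,4,4,3,3,2,2,2 for degrees 0…15.
[y¹⁵] = 1·2 + 1·2 + 1·3 + 1·4 + 1·3 = 14.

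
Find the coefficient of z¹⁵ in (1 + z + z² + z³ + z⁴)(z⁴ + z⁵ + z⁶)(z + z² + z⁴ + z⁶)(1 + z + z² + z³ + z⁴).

26

(1 + z + z² + z³ + z⁴) has coefficients 1,1,1,1,1 for degrees 0…4.
(z⁴ + z⁵ + z⁶) has coefficients 0,0,0,0,1,1,1,0,0,0,0,0,0,0,0,0 for degrees 0…15.
Multiplying by (z + z² + z⁴ + z⁶) gives running coefficients 0,0,0,0,0,1,2,2,2,1,2,1,1,0,0,0 for degrees 0…15.
Finally multiplying by (1 + z + z² + z³ + z⁴), the product of all factors after the first has coefficients 0,0,0,0,0,1,3,5,7,8,9,8,7,5,4,2 for degrees 0…15.
[z¹⁵] = 1·2 + 1·4 + 1·5 + 1·7 + 1·8 = 26.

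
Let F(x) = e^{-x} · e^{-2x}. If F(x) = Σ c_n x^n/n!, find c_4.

The EGF product rule gives c_4 = Σ_{k_1+k_2=4} C(4; k_1,k_2) · ∏ g_i(k_i), where e^{-x} gives (-1)^k; e^{-2x} gives (-2)^k.
g_1(k) for k = 0…4: 1, -1, 1, -1, 1.
g_2(k) for k = 0…4: 1, -2, 4, -8, 16.
c_4 = Σ_k C(4,k)·g_1(k)·g_2(4−k) = 1·1·16 + 4·(-1)·(-8) + 6·1·4 + 4·(-1)·(-2) + 1·1·1 = 16 + 32 + 24 + 8 + 1 = 81.

81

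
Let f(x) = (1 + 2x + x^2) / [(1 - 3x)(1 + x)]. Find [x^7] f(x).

The denominator gives the recurrence a_n = 2a_(n−1) + 3a_(n−2) for n ≥ 3; the numerator fixes a_0 = 1, a_1 = 4, a_2 = 12.
Iterating: 1, 4, 12, 36, 108, 324, 972, 2916, so a_7 = 2916.

2916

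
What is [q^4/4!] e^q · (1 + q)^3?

73

The EGF product rule gives c_4 = Σ_{k_1+k_2=4} C(4; k_1,k_2) · ∏ g_i(k_i), where e^q gives (1)^k; (1+q)^3 gives the falling factorial (3)_k.
g_1(k) for k = 0…4: 1, 1, 1, 1, 1.
g_2(k) for k = 0…4: 1, 3, 6, 6, 0.
c_4 = Σ_k C(4,k)·g_1(k)·g_2(4−k) = 4·1·6 + 6·1·6 + 4·1·3 + 1·1·1 = 24 + 36 + 12 + 1 = 73.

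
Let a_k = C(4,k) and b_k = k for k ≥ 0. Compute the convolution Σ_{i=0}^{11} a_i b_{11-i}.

This is [x^11] in the product of the two ordinary generating functions.
Σ = 1·11 + 4·10 + 6·9 + 4·8 + 1·7 + 0·6 + 0·5 + 0·4 + 0·3 + 0·2 + 0·1 + 0·0 = 144.

144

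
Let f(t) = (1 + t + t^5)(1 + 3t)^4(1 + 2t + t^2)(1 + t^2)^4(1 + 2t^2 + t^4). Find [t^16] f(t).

11589

(1 + t + t^5) has coefficients 1,1,0,0,0,1 for degrees 0…5.
(1 + 3t)^4 has coefficients 1,12,54,108,81,0,0,0,0,0,0,0,0,0,0,0,0 for degrees 0…16.
Multiplying by (1 + 2t + t^2) gives running coefficients 1,14,79,228,351,270,81,0,0,0,0,0,0,0,0,0,0 for degrees 0…16.
Multiplying by (1 + t^2)^4 gives running coefficients 1,14,83,284,673,1266,1963,2504,2747,2546,1969,1308,675,270,81,0,0 for degrees 0…16.
Finally multiplying by (1 + 2t^2 + t^4), the product of all factors after the first has coefficients 1,14,85,312,840,1848,3392,5320,7346,8820,9426,8904,7360,5432,3400,1848,837 for degrees 0…16.
[t^16] = 1·837 + 1·1848 + 1·8904 = 11589.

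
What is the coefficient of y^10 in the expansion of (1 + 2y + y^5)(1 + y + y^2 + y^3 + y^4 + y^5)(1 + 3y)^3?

64

(1 + 2y + y^5) has coefficients 1,2,0,0,0,1 for degrees 0…5.
(1 + y + y^2 + y^3 + y^4 + y^5) has coefficients 1,1,1,1,1,1,0,0,0,0,0 for degrees 0…10.
Finally multiplying by (1 + 3y)^3, the product of all factors after the first has coefficients 1,10,37,64,64,64,63,54,27,0,0 for degrees 0…10.
[y^10] = 1·0 + 2·0 + 1·64 = 64.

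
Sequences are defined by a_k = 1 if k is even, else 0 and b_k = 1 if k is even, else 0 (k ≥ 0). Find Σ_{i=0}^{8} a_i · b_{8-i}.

5

This is [x^8] in the product of the two ordinary generating functions.
Σ = 1·1 + 0·0 + 1·1 + 0·0 + 1·1 + 0·0 + 1·1 + 0·0 + 1·1 = 5.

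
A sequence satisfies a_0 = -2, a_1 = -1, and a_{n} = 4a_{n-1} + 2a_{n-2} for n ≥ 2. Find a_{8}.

-59552

The ordinary generating function has denominator 1 - 4y - 2y^2.
Iterating the recurrence: a_0,…,a_{8} = -2, -1, -8, -34, -152, -676, -3008, -13384, -59552.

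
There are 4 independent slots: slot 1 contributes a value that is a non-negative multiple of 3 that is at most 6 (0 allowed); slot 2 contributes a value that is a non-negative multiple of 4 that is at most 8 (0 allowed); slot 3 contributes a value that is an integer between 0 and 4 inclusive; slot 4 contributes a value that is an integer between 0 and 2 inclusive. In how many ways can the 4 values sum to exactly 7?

The generating function for the choices is (1 + q³ + q⁶)·(1 + q⁴ + q⁸)·(1 + q + q² + q³ + q⁴)·(1 + q + q²); the count is [q⁷].
(1 + q³ + q⁶) has coefficients 1,0,0,1,0,0,1 for degrees 0…6.
(1 + q⁴ + q⁸) has coefficients 1,0,0,0,1,0,0,0 for degrees 0…7.
Multiplying by (1 + q + q² + q³ + q⁴) gives running coefficients 1,1,1,1,2,1,1,1 for degrees 0…7.
Finally multiplying by (1 + q + q²), the product of all factors after the first has coefficients 1,2,3,3,4,4,4,3 for degrees 0…7.
[q⁷] = 1·3 + 1·4 + 1·2 = 9.

9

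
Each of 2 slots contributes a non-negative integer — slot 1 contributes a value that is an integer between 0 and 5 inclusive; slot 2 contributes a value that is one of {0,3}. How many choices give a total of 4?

The generating function for the choices is (1 + q + q² + q³ + q⁴ + q⁵)·(1 + q³); the count is [q⁴].
(1 + q + q² + q³ + q⁴ + q⁵) has coefficients 1,1,1,1,1 for degrees 0…4.
(1 + q³) has coefficients 1,0,0,1,0 for degrees 0…4.
[q⁴] = 1·0 + 1·1 + 1·0 + 1·0 + 1·1 = 2.

2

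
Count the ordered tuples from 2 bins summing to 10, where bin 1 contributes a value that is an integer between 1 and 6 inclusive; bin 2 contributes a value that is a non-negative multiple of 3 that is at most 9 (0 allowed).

The generating function for the choices is (y + y² + y³ + y⁴ + y⁵ + y⁶)·(1 + y³ + y⁶ + y⁹); the count is [y¹⁰].
(y + y² + y³ + y⁴ + y⁵ + y⁶) has coefficients 0,1,1,1,1,1,1 for degrees 0…6.
(1 + y³ + y⁶ + y⁹) has coefficients 1,0,0,1,0,0,1,0,0,1,0 for degrees 0…10.
[y¹⁰] = 1·1 + 1·0 + 1·0 + 1·1 + 1·0 + 1·0 = 2.

2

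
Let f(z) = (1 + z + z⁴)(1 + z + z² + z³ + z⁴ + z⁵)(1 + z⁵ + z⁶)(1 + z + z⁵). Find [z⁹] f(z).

14

(1 + z + z⁴) has coefficients 1,1,0,0,1 for degrees 0…4.
(1 + z + z² + z³ + z⁴ + z⁵) has coefficients 1,1,1,1,1,1,0,0,0,0 for degrees 0…9.
Multiplying by (1 + z⁵ + z⁶) gives running coefficients 1,1,1,1,1,2,2,2,2,2 for degrees 0…9.
Finally multiplying by (1 + z + z⁵), the product of all factors after the first has coefficients 1,2,2,2,2,4,5,5,5,5 for degrees 0…9.
[z⁹] = 1·5 + 1·5 + 1·4 = 14.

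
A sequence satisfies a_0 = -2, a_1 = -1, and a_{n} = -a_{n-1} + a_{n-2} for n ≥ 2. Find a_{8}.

The ordinary generating function has denominator 1 + x - x^2.
Iterating the recurrence: a_0,…,a_{8} = -2, -1, -1, 0, -1, 1, -2, 3, -5.

-5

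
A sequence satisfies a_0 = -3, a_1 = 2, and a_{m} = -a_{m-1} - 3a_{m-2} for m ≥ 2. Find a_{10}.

-728

The ordinary generating function has denominator 1 + x + 3x^2.
Iterating the recurrence: a_0,…,a_{10} = -3, 2, 7, -13, -8, 47, -23, -118, 187, 167, -728.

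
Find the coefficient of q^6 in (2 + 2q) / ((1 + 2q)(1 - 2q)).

The denominator gives the recurrence a_n = 4a_(n−2) for n ≥ 2; the numerator fixes a_0 = 2, a_1 = 2.
Iterating: 2, 2, 8, 8, 32, 32, 128, so a_6 = 128.

128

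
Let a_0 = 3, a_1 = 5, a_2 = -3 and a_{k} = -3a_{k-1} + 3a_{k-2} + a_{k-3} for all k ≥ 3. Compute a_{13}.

The ordinary generating function has denominator 1 + 3y - 3y^2 - y^3.
Iterating the recurrence: a_0,…,a_{13} = 3, 5, -3, 27, -85, 333, -1227, 4595, -17133, 63957, -238675, 890763, -3324357, 12406685.

12406685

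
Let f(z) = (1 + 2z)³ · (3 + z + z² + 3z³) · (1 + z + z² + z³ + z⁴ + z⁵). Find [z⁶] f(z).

213

(1 + 2z)³ has coefficients 1,6,12,8 for degrees 0…3.
(3 + z + z² + 3z³) has coefficients 3,1,1,3,0,0,0 for degrees 0…6.
Finally multiplying by (1 + z + z² + z³ + z⁴ + z⁵), the product of all factors after the first has coefficients 3,4,5,8,8,8,5 for degrees 0…6.
[z⁶] = 1·5 + 6·8 + 12·8 + 8·8 = 213.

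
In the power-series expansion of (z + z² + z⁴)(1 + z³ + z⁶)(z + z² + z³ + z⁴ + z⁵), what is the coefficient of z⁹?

(z + z² + z⁴) has coefficients 0,1,1,0,1 for degrees 0…4.
(1 + z³ + z⁶) has coefficients 1,0,0,1,0,0,1,0,0,0 for degrees 0…9.
Finally multiplying by (z + z² + z³ + z⁴ + z⁵), the product of all factors after the first has coefficients 0,1,1,1,2,2,1,2,2,1 for degrees 0…9.
[z⁹] = 1·2 + 1·2 + 1·2 = 6.

6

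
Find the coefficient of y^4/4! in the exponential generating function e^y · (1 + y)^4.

The EGF product rule gives c_4 = Σ_{k_1+k_2=4} C(4; k_1,k_2) · ∏ g_i(k_i), where e^y gives (1)^k; (1+y)^4 gives the falling factorial (4)_k.
g_1(k) for k = 0…4: 1, 1, 1, 1, 1.
g_2(k) for k = 0…4: 1, 4, 12, 24, 24.
c_4 = Σ_k C(4,k)·g_1(k)·g_2(4−k) = 1·1·24 + 4·1·24 + 6·1·12 + 4·1·4 + 1·1·1 = 24 + 96 + 72 + 16 + 1 = 209.

209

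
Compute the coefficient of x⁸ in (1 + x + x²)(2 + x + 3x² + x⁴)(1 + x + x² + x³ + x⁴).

6

(1 + x + x²) has coefficients 1,1,1 for degrees 0…2.
(2 + x + 3x² + x⁴) has coefficients 2,1,3,0,1,0,0,0,0 for degrees 0…8.
Finally multiplying by (1 + x + x² + x³ + x⁴), the product of all factors after the first has coefficients 2,3,6,6,7,5,4,1,1 for degrees 0…8.
[x⁸] = 1·1 + 1·1 + 1·4 = 6.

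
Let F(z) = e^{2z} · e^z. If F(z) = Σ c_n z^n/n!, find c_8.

6561

The EGF product rule gives c_8 = Σ_{k_1+k_2=8} C(8; k_1,k_2) · ∏ g_i(k_i), where e^{2z} gives (2)^k; e^z gives (1)^k.
g_1(k) for k = 0…8: 1, 2, 4, 8, 16, 32, 64, 128, 256.
g_2(k) for k = 0…8: 1, 1, 1, 1, 1, 1, 1, 1, 1.
c_8 = Σ_k C(8,k)·g_1(k)·g_2(8−k) = 1·1·1 + 8·2·1 + 28·4·1 + 56·8·1 + 70·16·1 + 56·32·1 + 28·64·1 + 8·128·1 + 1·256·1 = 1 + 16 + 112 + 448 + 1120 + 1792 + 1792 + 1024 + 256 = 6561.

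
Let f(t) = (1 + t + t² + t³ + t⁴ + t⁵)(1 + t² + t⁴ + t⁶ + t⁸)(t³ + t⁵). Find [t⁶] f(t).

(1 + t + t² + t³ + t⁴ + t⁵) has coefficients 1,1,1,1,1,1 for degrees 0…5.
(1 + t² + t⁴ + t⁶ + t⁸) has coefficients 1,0,1,0,1,0,1 for degrees 0…6.
Finally multiplying by (t³ + t⁵), the product of all factors after the first has coefficients 0,0,0,1,0,2,0 for degrees 0…6.
[t⁶] = 1·0 + 1·2 + 1·0 + 1·1 + 1·0 + 1·0 = 3.

3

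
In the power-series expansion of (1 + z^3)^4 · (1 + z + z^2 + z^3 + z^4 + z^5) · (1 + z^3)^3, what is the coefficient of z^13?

(1 + z^3)^4 has coefficients 1,0,0,4,0,0,6,0,0,4,0,0,1 for degrees 0…12.
(1 + z + z^2 + z^3 + z^4 + z^5) has coefficients 1,1,1,1,1,1,0,0,0,0,0,0,0,0 for degrees 0…13.
Finally multiplying by (1 + z^3)^3, the product of all factors after the first has coefficients 1,1,1,4,4,4,6,6,6,4,4,4,1,1 for degrees 0…13.
[z^13] = 1·1 + 4·4 + 6·6 + 4·4 + 1·1 = 70.

70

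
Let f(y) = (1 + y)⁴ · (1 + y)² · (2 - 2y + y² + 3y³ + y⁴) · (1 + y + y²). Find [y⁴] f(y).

(1 + y)⁴ has coefficients 1,4,6,4,1 for degrees 0…4.
(1 + y)² has coefficients 1,2,1,0,0 for degrees 0…4.
Multiplying by (2 - 2y + y² + 3y³ + y⁴) gives running coefficients 2,2,-1,3,8 for degrees 0…4.
Finally multiplying by (1 + y + y²), the product of all factors after the first has coefficients 2,4,3,4,10 for degrees 0…4.
[y⁴] = 1·10 + 4·4 + 6·3 + 4·4 + 1·2 = 62.

62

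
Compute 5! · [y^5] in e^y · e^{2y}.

243

The EGF product rule gives c_5 = Σ_{k_1+k_2=5} C(5; k_1,k_2) · ∏ g_i(k_i), where e^y gives (1)^k; e^{2y} gives (2)^k.
g_1(k) for k = 0…5: 1, 1, 1, 1, 1, 1.
g_2(k) for k = 0…5: 1, 2, 4, 8, 16, 32.
c_5 = Σ_k C(5,k)·g_1(k)·g_2(5−k) = 1·1·32 + 5·1·16 + 10·1·8 + 10·1·4 + 5·1·2 + 1·1·1 = 32 + 80 + 80 + 40 + 10 + 1 = 243.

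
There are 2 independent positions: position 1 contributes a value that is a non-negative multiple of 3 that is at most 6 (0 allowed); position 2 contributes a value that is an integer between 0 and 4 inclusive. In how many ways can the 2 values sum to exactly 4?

The generating function for the choices is (1 + q^3 + q^6)·(1 + q + q^2 + q^3 + q^4); the count is [q^4].
(1 + q^3 + q^6) has coefficients 1,0,0,1,0 for degrees 0…4.
(1 + q + q^2 + q^3 + q^4) has coefficients 1,1,1,1,1 for degrees 0…4.
[q^4] = 1·1 + 1·1 = 2.

2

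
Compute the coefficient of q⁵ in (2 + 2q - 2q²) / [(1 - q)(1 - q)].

14

The denominator gives the recurrence a_n = 2a_(n−1) − a_(n−2) for n ≥ 3; the numerator fixes a_0 = 2, a_1 = 6, a_2 = 8.
Iterating: 2, 6, 8, 10, 12, 14, so a_5 = 14.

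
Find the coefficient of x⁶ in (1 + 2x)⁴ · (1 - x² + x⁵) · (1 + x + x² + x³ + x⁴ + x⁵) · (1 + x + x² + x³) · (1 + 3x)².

2352

(1 + 2x)⁴ has coefficients 1,8,24,32,16 for degrees 0…4.
(1 - x² + x⁵) has coefficients 1,0,-1,0,0,1,0 for degrees 0…6.
Multiplying by (1 + x + x² + x³ + x⁴ + x⁵) gives running coefficients 1,1,0,0,0,1,0 for degrees 0…6.
Multiplying by (1 + x + x² + x³) gives running coefficients 1,2,2,2,1,1,1 for degrees 0…6.
Finally multiplying by (1 + 3x)², the product of all factors after the first has coefficients 1,8,23,32,31,25,16 for degrees 0…6.
[x⁶] = 1·16 + 8·25 + 24·31 + 32·32 + 16·23 = 2352.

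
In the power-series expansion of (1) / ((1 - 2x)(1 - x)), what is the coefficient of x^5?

Partial fractions give a closed form: a_n = (2)·2^n + (-1)·1^n.
At n = 5: a_5 = 63.

63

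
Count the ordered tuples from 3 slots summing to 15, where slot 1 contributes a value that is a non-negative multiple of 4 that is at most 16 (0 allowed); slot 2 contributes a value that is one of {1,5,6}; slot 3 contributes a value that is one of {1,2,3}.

The generating function for the choices is (1 + q^4 + q^8 + q^12 + q^16)·(q + q^5 + q^6)·(q + q^2 + q^3); the count is [q^15].
(1 + q^4 + q^8 + q^12 + q^16) has coefficients 1,0,0,0,1,0,0,0,1,0,0,0,1,0,0,0 for degrees 0…15.
(q + q^5 + q^6) has coefficients 0,1,0,0,0,1,1,0,0,0,0,0,0,0,0,0 for degrees 0…15.
Finally multiplying by (q + q^2 + q^3), the product of all factors after the first has coefficients 0,0,1,1,1,0,1,2,2,1,0,0,0,0,0,0 for degrees 0…15.
[q^15] = 1·0 + 1·0 + 1·2 + 1·1 = 3.

3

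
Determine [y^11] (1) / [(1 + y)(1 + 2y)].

Partial fractions give a closed form: a_n = (-1)·(-1)^n + (2)·(-2)^n.
At n = 11: a_11 = -4095.

-4095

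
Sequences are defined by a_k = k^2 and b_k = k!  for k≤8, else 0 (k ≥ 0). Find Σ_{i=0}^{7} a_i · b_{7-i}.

1647

Write out a_i and b_{7-i} for i = 0,…,7 and sum the products.
Σ = 0·5040 + 1·720 + 4·120 + 9·24 + 16·6 + 25·2 + 36·1 + 49·1 = 1647.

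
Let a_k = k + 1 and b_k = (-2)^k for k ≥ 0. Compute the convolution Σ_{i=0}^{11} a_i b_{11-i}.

This is [x^11] in the product of the two ordinary generating functions.
Σ = 1·(-2048) + 2·1024 + 3·(-512) + 4·256 + 5·(-128) + 6·64 + 7·(-32) + 8·16 + 9·(-8) + 10·4 + 11·(-2) + 12·1 = -906.

-906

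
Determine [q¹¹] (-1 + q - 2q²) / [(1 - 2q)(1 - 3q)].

The denominator gives the recurrence a_n = 5a_(n−1) − 6a_(n−2) for n ≥ 3; the numerator fixes a_0 = -1, a_1 = -4, a_2 = -16.
Iterating: -1, -4, -16, -56, -184, -584, -1816, -5576, -16984, -51464, -155416, -468296, so a_11 = -468296.

-468296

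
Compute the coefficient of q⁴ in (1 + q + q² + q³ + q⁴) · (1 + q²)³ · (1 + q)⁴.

(1 + q + q² + q³ + q⁴) has coefficients 1,1,1,1,1 for degrees 0…4.
(1 + q²)³ has coefficients 1,0,3,0,3 for degrees 0…4.
Finally multiplying by (1 + q)⁴, the product of all factors after the first has coefficients 1,4,9,16,22 for degrees 0…4.
[q⁴] = 1·22 + 1·16 + 1·9 + 1·4 + 1·1 = 52.

52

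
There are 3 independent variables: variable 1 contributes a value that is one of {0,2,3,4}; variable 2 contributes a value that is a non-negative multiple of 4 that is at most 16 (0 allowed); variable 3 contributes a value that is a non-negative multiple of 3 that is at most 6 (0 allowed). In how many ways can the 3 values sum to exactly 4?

The generating function for the choices is (1 + x² + x³ + x⁴)·(1 + x⁴ + x⁸ + x¹² + x¹⁶)·(1 + x³ + x⁶); the count is [x⁴].
(1 + x² + x³ + x⁴) has coefficients 1,0,1,1,1 for degrees 0…4.
(1 + x⁴ + x⁸ + x¹² + x¹⁶) has coefficients 1,0,0,0,1 for degrees 0…4.
Finally multiplying by (1 + x³ + x⁶), the product of all factors after the first has coefficients 1,0,0,1,1 for degrees 0…4.
[x⁴] = 1·1 + 1·0 + 1·0 + 1·1 = 2.

2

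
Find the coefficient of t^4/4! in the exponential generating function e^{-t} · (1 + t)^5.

The EGF product rule gives c_4 = Σ_{k_1+k_2=4} C(4; k_1,k_2) · ∏ g_i(k_i), where e^{-t} gives (-1)^k; (1+t)^5 gives the falling factorial (5)_k.
g_1(k) for k = 0…4: 1, -1, 1, -1, 1.
g_2(k) for k = 0…4: 1, 5, 20, 60, 120.
c_4 = Σ_k C(4,k)·g_1(k)·g_2(4−k) = 1·1·120 + 4·(-1)·60 + 6·1·20 + 4·(-1)·5 + 1·1·1 = 120 − 240 + 120 − 20 + 1 = -19.

-19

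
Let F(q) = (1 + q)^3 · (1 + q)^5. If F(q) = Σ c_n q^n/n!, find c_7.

The EGF product rule gives c_7 = Σ_{k_1+k_2=7} C(7; k_1,k_2) · ∏ g_i(k_i), where (1+q)^3 gives the falling factorial (3)_k; (1+q)^5 gives the falling factorial (5)_k.
g_1(k) for k = 0…7: 1, 3, 6, 6, 0, 0, 0, 0.
g_2(k) for k = 0…7: 1, 5, 20, 60, 120, 120, 0, 0.
c_7 = Σ_k C(7,k)·g_1(k)·g_2(7−k) = 21·6·120 + 35·6·120 = 15120 + 25200 = 40320.

40320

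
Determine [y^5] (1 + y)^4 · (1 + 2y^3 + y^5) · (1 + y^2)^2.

29

(1 + y)^4 has coefficients 1,4,6,4,1 for degrees 0…4.
(1 + 2y^3 + y^5) has coefficients 1,0,0,2,0,1 for degrees 0…5.
Finally multiplying by (1 + y^2)^2, the product of all factors after the first has coefficients 1,0,2,2,1,5 for degrees 0…5.
[y^5] = 1·5 + 4·1 + 6·2 + 4·2 + 1·0 = 29.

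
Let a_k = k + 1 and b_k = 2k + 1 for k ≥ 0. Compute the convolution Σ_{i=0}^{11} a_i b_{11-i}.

650

Write out a_i and b_{11-i} for i = 0,…,11 and sum the products.
Σ = 1·23 + 2·21 + 3·19 + 4·17 + 5·15 + 6·13 + 7·11 + 8·9 + 9·7 + 10·5 + 11·3 + 12·1 = 650.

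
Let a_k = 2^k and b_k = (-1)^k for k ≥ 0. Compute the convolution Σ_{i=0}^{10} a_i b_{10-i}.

The convolution is the x^10 coefficient of A(x)B(x).
Σ = 1·1 + 2·(-1) + 4·1 + 8·(-1) + 16·1 + 32·(-1) + 64·1 + 128·(-1) + 256·1 + 512·(-1) + 1024·1 = 683.

683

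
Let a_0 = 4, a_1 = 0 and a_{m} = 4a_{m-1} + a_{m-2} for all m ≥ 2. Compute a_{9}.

92736

The ordinary generating function has denominator 1 - 4x - x^2.
Iterating the recurrence: a_0,…,a_{9} = 4, 0, 4, 16, 68, 288, 1220, 5168, 21892, 92736.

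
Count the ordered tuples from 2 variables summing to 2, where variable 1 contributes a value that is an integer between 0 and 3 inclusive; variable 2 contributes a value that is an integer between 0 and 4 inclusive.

3

The generating function for the choices is (1 + t + t^2 + t^3)·(1 + t + t^2 + t^3 + t^4); the count is [t^2].
(1 + t + t^2 + t^3) has coefficients 1,1,1 for degrees 0…2.
(1 + t + t^2 + t^3 + t^4) has coefficients 1,1,1 for degrees 0…2.
[t^2] = 1·1 + 1·1 + 1·1 = 3.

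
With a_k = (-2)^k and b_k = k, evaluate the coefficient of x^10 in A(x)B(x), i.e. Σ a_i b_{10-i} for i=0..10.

-224

Write out a_i and b_{10-i} for i = 0,…,10 and sum the products.
Σ = 1·10 − 2·9 + 4·8 − 8·7 + 16·6 − 32·5 + 64·4 − 128·3 + 256·2 − 512·1 + 1024·0 = -224.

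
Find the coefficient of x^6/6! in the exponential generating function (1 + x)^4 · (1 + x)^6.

151200

The EGF product rule gives c_6 = Σ_{k_1+k_2=6} C(6; k_1,k_2) · ∏ g_i(k_i), where (1+x)^4 gives the falling factorial (4)_k; (1+x)^6 gives the falling factorial (6)_k.
g_1(k) for k = 0…6: 1, 4, 12, 24, 24, 0, 0.
g_2(k) for k = 0…6: 1, 6, 30, 120, 360, 720, 720.
c_6 = Σ_k C(6,k)·g_1(k)·g_2(6−k) = 1·1·720 + 6·4·720 + 15·12·360 + 20·24·120 + 15·24·30 = 720 + 17280 + 64800 + 57600 + 10800 = 151200.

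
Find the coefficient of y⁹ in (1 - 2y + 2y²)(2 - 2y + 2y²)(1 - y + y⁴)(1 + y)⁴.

-2

(1 - 2y + 2y²) has coefficients 1,-2,2 for degrees 0…2.
(2 - 2y + 2y²) has coefficients 2,-2,2,0,0,0,0,0,0,0 for degrees 0…9.
Multiplying by (1 - y + y⁴) gives running coefficients 2,-4,4,-2,2,-2,2,0,0,0 for degrees 0…9.
Finally multiplying by (1 + y)⁴, the product of all factors after the first has coefficients 2,4,0,-2,4,6,2,2,6,6 for degrees 0…9.
[y⁹] = 1·6 − 2·6 + 2·2 = -2.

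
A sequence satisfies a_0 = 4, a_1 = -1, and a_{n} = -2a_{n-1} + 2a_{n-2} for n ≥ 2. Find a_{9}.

-9616

The ordinary generating function has denominator 1 + 2t - 2t^2.
Iterating the recurrence: a_0,…,a_{9} = 4, -1, 10, -22, 64, -172, 472, -1288, 3520, -9616.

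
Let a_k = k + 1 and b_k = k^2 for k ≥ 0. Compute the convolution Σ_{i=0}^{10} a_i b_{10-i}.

Write out a_i and b_{10-i} for i = 0,…,10 and sum the products.
Σ = 1·100 + 2·81 + 3·64 + 4·49 + 5·36 + 6·25 + 7·16 + 8·9 + 9·4 + 10·1 + 11·0 = 1210.

1210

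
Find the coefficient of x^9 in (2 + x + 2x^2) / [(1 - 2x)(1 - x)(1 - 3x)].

220213

Partial fractions give a closed form: a_n = (-12)·2^n + (5/2)·1^n + (23/2)·3^n.
At n = 9: a_9 = 220213.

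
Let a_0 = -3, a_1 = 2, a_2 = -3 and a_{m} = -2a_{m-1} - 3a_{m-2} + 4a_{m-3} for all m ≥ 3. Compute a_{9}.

362

The ordinary generating function has denominator 1 + 2q + 3q^2 - 4q^3.
Iterating the recurrence: a_0,…,a_{9} = -3, 2, -3, -12, 41, -58, -55, 448, -963, 362.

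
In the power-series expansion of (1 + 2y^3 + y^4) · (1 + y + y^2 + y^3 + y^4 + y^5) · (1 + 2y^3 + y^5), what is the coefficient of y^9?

(1 + 2y^3 + y^4) has coefficients 1,0,0,2,1 for degrees 0…4.
(1 + y + y^2 + y^3 + y^4 + y^5) has coefficients 1,1,1,1,1,1,0,0,0,0 for degrees 0…9.
Finally multiplying by (1 + 2y^3 + y^5), the product of all factors after the first has coefficients 1,1,1,3,3,4,3,3,3,1 for degrees 0…9.
[y^9] = 1·1 + 2·3 + 1·4 = 11.

11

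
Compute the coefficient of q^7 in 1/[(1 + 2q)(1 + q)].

-255

Partial fractions give a closed form: a_n = (2)·(-2)^n + (-1)·(-1)^n.
At n = 7: a_7 = -255.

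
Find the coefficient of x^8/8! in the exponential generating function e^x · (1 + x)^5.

19081

The EGF product rule gives c_8 = Σ_{k_1+k_2=8} C(8; k_1,k_2) · ∏ g_i(k_i), where e^x gives (1)^k; (1+x)^5 gives the falling factorial (5)_k.
g_1(k) for k = 0…8: 1, 1, 1, 1, 1, 1, 1, 1, 1.
g_2(k) for k = 0…8: 1, 5, 20, 60, 120, 120, 0, 0, 0.
c_8 = Σ_k C(8,k)·g_1(k)·g_2(8−k) = 56·1·120 + 70·1·120 + 56·1·60 + 28·1·20 + 8·1·5 + 1·1·1 = 6720 + 8400 + 3360 + 560 + 40 + 1 = 19081.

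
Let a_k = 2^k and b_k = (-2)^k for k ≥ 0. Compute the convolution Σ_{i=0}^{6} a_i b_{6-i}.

Write out a_i and b_{6-i} for i = 0,…,6 and sum the products.
Σ = 1·64 + 2·(-32) + 4·16 + 8·(-8) + 16·4 + 32·(-2) + 64·1 = 64.

64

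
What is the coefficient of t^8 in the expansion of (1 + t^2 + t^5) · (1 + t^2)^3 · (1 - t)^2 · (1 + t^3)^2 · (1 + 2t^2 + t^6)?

-27

(1 + t^2 + t^5) has coefficients 1,0,1,0,0,1 for degrees 0…5.
(1 + t^2)^3 has coefficients 1,0,3,0,3,0,1,0,0 for degrees 0…8.
Multiplying by (1 - t)^2 gives running coefficients 1,-2,4,-6,6,-6,4,-2,1 for degrees 0…8.
Multiplying by (1 + t^3)^2 gives running coefficients 1,-2,4,-4,2,2,-7,8,-7 for degrees 0…8.
Finally multiplying by (1 + 2t^2 + t^6), the product of all factors after the first has coefficients 1,-2,6,-8,10,-6,-2,10,-17 for degrees 0…8.
[t^8] = 1·(-17) + 1·(-2) + 1·(-8) = -27.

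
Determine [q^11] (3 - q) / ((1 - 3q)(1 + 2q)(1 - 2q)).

The denominator gives the recurrence a_n = 3a_(n−1) + 4a_(n−2) − 12a_(n−3) for n ≥ 3; the numerator fixes a_0 = 3, a_1 = 8, a_2 = 36.
Iterating: 3, 8, 36, 104, 360, 1064, 3384, 10088, 31032, 92840, 281592, 843752, so a_11 = 843752.

843752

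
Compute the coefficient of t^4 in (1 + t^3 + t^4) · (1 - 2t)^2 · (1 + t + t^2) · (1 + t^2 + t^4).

(1 + t^3 + t^4) has coefficients 1,0,0,1,1 for degrees 0…4.
(1 - 2t)^2 has coefficients 1,-4,4,0,0 for degrees 0…4.
Multiplying by (1 + t + t^2) gives running coefficients 1,-3,1,0,4 for degrees 0…4.
Finally multiplying by (1 + t^2 + t^4), the product of all factors after the first has coefficients 1,-3,2,-3,6 for degrees 0…4.
[t^4] = 1·6 + 1·(-3) + 1·1 = 4.

4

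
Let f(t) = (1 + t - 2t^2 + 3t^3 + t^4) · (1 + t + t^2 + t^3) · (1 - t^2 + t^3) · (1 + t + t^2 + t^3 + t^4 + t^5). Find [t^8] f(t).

10

(1 + t - 2t^2 + 3t^3 + t^4) has coefficients 1,1,-2,3,1 for degrees 0…4.
(1 + t + t^2 + t^3) has coefficients 1,1,1,1,0,0,0,0,0 for degrees 0…8.
Multiplying by (1 - t^2 + t^3) gives running coefficients 1,1,0,1,0,0,1,0,0 for degrees 0…8.
Finally multiplying by (1 + t + t^2 + t^3 + t^4 + t^5), the product of all factors after the first has coefficients 1,2,2,3,3,3,3,2,2 for degrees 0…8.
[t^8] = 1·2 + 1·2 − 2·3 + 3·3 + 1·3 = 10.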